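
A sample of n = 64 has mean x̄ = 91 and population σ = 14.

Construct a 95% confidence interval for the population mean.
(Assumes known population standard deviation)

Answer: (87.5700, 94.4300)

Derivation:
Confidence level: 95%, α = 0.05
z_0.025 = 1.960
SE = σ/√n = 14/√64 = 1.7500
Margin of error = 1.960 × 1.7500 = 3.4300
CI: x̄ ± margin = 91 ± 3.4300
CI: (87.5700, 94.4300)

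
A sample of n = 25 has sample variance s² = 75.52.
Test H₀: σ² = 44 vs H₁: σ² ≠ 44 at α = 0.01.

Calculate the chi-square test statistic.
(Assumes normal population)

df = n - 1 = 24
χ² = (n-1)s²/σ₀² = 24×75.52/44 = 41.1927
Critical values: χ²_{0.995,24} = 9.886, χ²_{0.005,24} = 45.559
Rejection region: χ² < 9.886 or χ² > 45.559
Decision: fail to reject H₀

Answer: χ² = 41.1927, fail to reject H₀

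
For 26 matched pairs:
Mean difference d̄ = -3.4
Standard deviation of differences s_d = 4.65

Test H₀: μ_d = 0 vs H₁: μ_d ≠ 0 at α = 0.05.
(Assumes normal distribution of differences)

Answer: t = -3.7285, reject H₀

Derivation:
df = n - 1 = 25
SE = s_d/√n = 4.65/√26 = 0.9119
t = d̄/SE = -3.4/0.9119 = -3.7285
Critical value: t_{0.025,25} = ±2.060
p-value ≈ 0.0010
Decision: reject H₀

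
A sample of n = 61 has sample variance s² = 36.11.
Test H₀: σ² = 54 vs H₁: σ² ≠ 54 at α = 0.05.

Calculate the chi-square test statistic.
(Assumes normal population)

Answer: χ² = 40.1222, reject H₀

Derivation:
df = n - 1 = 60
χ² = (n-1)s²/σ₀² = 60×36.11/54 = 40.1222
Critical values: χ²_{0.975,60} = 40.482, χ²_{0.025,60} = 83.298
Rejection region: χ² < 40.482 or χ² > 83.298
Decision: reject H₀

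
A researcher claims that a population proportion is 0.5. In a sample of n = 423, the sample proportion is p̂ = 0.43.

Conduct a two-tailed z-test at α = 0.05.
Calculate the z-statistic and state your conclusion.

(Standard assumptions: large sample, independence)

Answer: z = -2.8794, reject H₀

Derivation:
H₀: p = 0.5, H₁: p ≠ 0.5
Standard error: SE = √(p₀(1-p₀)/n) = √(0.5×0.5/423) = 0.024311
z-statistic: z = (p̂ - p₀)/SE = (0.43 - 0.5)/0.024311 = -2.8794
Critical value: z_0.025 = ±1.960
p-value = 0.0040
Decision: reject H₀ at α = 0.05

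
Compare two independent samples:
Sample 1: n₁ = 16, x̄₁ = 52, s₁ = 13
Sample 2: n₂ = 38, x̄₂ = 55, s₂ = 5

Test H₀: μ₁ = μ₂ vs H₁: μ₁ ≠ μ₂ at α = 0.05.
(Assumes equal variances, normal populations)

Pooled variance: s²_p = [15×13² + 37×5²]/(52) = 66.5385
s_p = 8.1571
SE = s_p×√(1/n₁ + 1/n₂) = 8.1571×√(1/16 + 1/38) = 2.4310
t = (x̄₁ - x̄₂)/SE = (52 - 55)/2.4310 = -1.2341
df = 52, t-critical = ±2.007
Decision: fail to reject H₀

Answer: t = -1.2341, fail to reject H₀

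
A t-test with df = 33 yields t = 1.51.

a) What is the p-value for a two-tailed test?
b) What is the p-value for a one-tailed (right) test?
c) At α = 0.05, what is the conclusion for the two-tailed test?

Answer: a) 0.1406, b) 0.0703, c) fail to reject H₀

Derivation:
Using t-distribution with df = 33:
a) Two-tailed: p = 2×P(T > 1.51) = 0.1406
b) One-tailed: p = P(T > 1.51) = 0.0703
c) 0.1406 ≥ 0.05, fail to reject H₀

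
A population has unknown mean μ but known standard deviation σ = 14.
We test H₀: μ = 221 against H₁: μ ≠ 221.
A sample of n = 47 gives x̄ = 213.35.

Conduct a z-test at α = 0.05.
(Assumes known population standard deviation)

Answer: z = -3.7461, reject H₀

Derivation:
Standard error: SE = σ/√n = 14/√47 = 2.0421
z-statistic: z = (x̄ - μ₀)/SE = (213.35 - 221)/2.0421 = -3.7461
Critical value: ±1.960
p-value = 0.0002
Decision: reject H₀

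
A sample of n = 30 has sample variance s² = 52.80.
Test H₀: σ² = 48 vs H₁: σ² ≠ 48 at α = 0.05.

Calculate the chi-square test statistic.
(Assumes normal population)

Answer: χ² = 31.9000, fail to reject H₀

Derivation:
df = n - 1 = 29
χ² = (n-1)s²/σ₀² = 29×52.80/48 = 31.9000
Critical values: χ²_{0.975,29} = 16.047, χ²_{0.025,29} = 45.722
Rejection region: χ² < 16.047 or χ² > 45.722
Decision: fail to reject H₀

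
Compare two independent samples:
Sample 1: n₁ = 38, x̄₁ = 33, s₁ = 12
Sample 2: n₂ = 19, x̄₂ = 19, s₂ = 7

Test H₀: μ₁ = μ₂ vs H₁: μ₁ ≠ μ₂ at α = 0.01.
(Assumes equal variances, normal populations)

Answer: t = 4.6892, reject H₀

Derivation:
Pooled variance: s²_p = [37×12² + 18×7²]/(55) = 112.9091
s_p = 10.6259
SE = s_p×√(1/n₁ + 1/n₂) = 10.6259×√(1/38 + 1/19) = 2.9856
t = (x̄₁ - x̄₂)/SE = (33 - 19)/2.9856 = 4.6892
df = 55, t-critical = ±2.668
Decision: reject H₀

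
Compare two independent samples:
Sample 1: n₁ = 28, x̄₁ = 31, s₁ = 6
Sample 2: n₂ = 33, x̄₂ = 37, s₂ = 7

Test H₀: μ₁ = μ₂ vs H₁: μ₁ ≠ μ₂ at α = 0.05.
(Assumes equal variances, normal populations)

Pooled variance: s²_p = [27×6² + 32×7²]/(59) = 43.0508
s_p = 6.5613
SE = s_p×√(1/n₁ + 1/n₂) = 6.5613×√(1/28 + 1/33) = 1.6858
t = (x̄₁ - x̄₂)/SE = (31 - 37)/1.6858 = -3.5591
df = 59, t-critical = ±2.001
Decision: reject H₀

Answer: t = -3.5591, reject H₀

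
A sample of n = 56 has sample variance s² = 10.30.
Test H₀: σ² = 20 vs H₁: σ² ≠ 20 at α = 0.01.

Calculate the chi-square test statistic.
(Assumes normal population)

Answer: χ² = 28.3250, reject H₀

Derivation:
df = n - 1 = 55
χ² = (n-1)s²/σ₀² = 55×10.30/20 = 28.3250
Critical values: χ²_{0.995,55} = 31.735, χ²_{0.005,55} = 85.749
Rejection region: χ² < 31.735 or χ² > 85.749
Decision: reject H₀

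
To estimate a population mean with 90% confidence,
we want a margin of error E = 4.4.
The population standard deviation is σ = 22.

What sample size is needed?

Answer: n = 68

Derivation:
z_0.05 = 1.645
n = (z×σ/E)² = (1.645×22/4.4)²
n = 67.6506
Round up: n = 68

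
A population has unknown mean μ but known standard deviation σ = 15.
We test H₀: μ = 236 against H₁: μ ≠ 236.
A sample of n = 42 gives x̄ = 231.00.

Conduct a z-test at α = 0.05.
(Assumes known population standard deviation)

Answer: z = -2.1602, reject H₀

Derivation:
Standard error: SE = σ/√n = 15/√42 = 2.3146
z-statistic: z = (x̄ - μ₀)/SE = (231.00 - 236)/2.3146 = -2.1602
Critical value: ±1.960
p-value = 0.0308
Decision: reject H₀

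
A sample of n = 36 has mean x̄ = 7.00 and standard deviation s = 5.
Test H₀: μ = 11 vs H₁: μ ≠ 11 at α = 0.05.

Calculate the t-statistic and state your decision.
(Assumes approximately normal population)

Answer: t = -4.8002, reject H₀

Derivation:
df = n - 1 = 35
SE = s/√n = 5/√36 = 0.8333
t = (x̄ - μ₀)/SE = (7.00 - 11)/0.8333 = -4.8002
Critical value: t_{0.025,35} = ±2.030
p-value < 0.0001
Decision: reject H₀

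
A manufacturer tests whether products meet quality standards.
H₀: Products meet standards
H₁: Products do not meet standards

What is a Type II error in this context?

Answer: Accepting products as meeting standards when they don't

Derivation:
Type I error: rejecting H₀ when it is actually true (false positive).
Type II error: failing to reject H₀ when H₁ is actually true (false negative).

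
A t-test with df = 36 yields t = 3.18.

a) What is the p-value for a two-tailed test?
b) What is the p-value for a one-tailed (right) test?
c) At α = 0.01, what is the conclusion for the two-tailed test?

Answer: a) 0.0030, b) 0.0015, c) reject H₀

Derivation:
Using t-distribution with df = 36:
a) Two-tailed: p = 2×P(T > 3.18) = 0.0030
b) One-tailed: p = P(T > 3.18) = 0.0015
c) 0.0030 < 0.01, reject H₀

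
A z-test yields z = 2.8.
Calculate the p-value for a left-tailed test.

For z = 2.8:
p = P(Z < 2.8) = Φ(2.8) = 0.9974

Answer: p-value ≈ 0.9974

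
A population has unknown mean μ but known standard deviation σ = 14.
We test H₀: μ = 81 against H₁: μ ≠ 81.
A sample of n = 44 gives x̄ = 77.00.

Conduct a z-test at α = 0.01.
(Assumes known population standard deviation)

Answer: z = -1.8952, fail to reject H₀

Derivation:
Standard error: SE = σ/√n = 14/√44 = 2.1106
z-statistic: z = (x̄ - μ₀)/SE = (77.00 - 81)/2.1106 = -1.8952
Critical value: ±2.576
p-value = 0.0581
Decision: fail to reject H₀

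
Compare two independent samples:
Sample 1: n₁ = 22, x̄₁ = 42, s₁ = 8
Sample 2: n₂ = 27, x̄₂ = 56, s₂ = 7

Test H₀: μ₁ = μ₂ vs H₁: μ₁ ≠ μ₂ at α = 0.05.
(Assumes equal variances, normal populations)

Pooled variance: s²_p = [21×8² + 26×7²]/(47) = 55.7021
s_p = 7.4634
SE = s_p×√(1/n₁ + 1/n₂) = 7.4634×√(1/22 + 1/27) = 2.1436
t = (x̄₁ - x̄₂)/SE = (42 - 56)/2.1436 = -6.5311
df = 47, t-critical = ±2.012
Decision: reject H₀

Answer: t = -6.5311, reject H₀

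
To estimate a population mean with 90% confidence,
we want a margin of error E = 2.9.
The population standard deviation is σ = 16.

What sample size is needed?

z_0.05 = 1.645
n = (z×σ/E)² = (1.645×16/2.9)²
n = 82.3713
Round up: n = 83

Answer: n = 83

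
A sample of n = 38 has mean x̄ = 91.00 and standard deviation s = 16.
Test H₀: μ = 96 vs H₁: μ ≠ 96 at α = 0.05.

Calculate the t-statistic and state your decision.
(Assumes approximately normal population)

Answer: t = -1.9264, fail to reject H₀

Derivation:
df = n - 1 = 37
SE = s/√n = 16/√38 = 2.5955
t = (x̄ - μ₀)/SE = (91.00 - 96)/2.5955 = -1.9264
Critical value: t_{0.025,37} = ±2.026
p-value ≈ 0.0618
Decision: fail to reject H₀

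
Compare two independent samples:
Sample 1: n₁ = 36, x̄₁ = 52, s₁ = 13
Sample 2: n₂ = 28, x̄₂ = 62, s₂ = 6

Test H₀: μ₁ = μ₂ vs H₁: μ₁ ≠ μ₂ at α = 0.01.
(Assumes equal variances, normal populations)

Answer: t = -3.7655, reject H₀

Derivation:
Pooled variance: s²_p = [35×13² + 27×6²]/(62) = 111.0806
s_p = 10.5395
SE = s_p×√(1/n₁ + 1/n₂) = 10.5395×√(1/36 + 1/28) = 2.6557
t = (x̄₁ - x̄₂)/SE = (52 - 62)/2.6557 = -3.7655
df = 62, t-critical = ±2.657
Decision: reject H₀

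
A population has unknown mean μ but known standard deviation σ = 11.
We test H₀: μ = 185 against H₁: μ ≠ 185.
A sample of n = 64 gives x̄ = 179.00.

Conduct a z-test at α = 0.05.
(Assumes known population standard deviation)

Answer: z = -4.3636, reject H₀

Derivation:
Standard error: SE = σ/√n = 11/√64 = 1.3750
z-statistic: z = (x̄ - μ₀)/SE = (179.00 - 185)/1.3750 = -4.3636
Critical value: ±1.960
p-value < 0.0001
Decision: reject H₀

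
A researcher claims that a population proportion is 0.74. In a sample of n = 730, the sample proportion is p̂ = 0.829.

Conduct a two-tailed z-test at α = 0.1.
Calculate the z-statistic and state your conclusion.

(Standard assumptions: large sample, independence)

Answer: z = 5.4820, reject H₀

Derivation:
H₀: p = 0.74, H₁: p ≠ 0.74
Standard error: SE = √(p₀(1-p₀)/n) = √(0.74×0.26/730) = 0.016235
z-statistic: z = (p̂ - p₀)/SE = (0.829 - 0.74)/0.016235 = 5.4820
Critical value: z_0.05 = ±1.645
p-value < 0.0001
Decision: reject H₀ at α = 0.1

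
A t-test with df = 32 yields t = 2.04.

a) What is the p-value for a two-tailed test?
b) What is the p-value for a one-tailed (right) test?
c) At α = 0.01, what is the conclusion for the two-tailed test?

Using t-distribution with df = 32:
a) Two-tailed: p = 2×P(T > 2.04) = 0.0497
b) One-tailed: p = P(T > 2.04) = 0.0248
c) 0.0497 ≥ 0.01, fail to reject H₀

Answer: a) 0.0497, b) 0.0248, c) fail to reject H₀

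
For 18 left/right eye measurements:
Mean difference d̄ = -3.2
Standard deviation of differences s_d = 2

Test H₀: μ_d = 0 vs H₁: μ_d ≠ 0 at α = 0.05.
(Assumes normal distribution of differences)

df = n - 1 = 17
SE = s_d/√n = 2/√18 = 0.4714
t = d̄/SE = -3.2/0.4714 = -6.7883
Critical value: t_{0.025,17} = ±2.110
p-value < 0.0001
Decision: reject H₀

Answer: t = -6.7883, reject H₀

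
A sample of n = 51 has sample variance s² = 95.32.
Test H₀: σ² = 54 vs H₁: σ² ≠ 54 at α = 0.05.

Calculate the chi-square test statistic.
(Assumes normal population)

Answer: χ² = 88.2593, reject H₀

Derivation:
df = n - 1 = 50
χ² = (n-1)s²/σ₀² = 50×95.32/54 = 88.2593
Critical values: χ²_{0.975,50} = 32.357, χ²_{0.025,50} = 71.420
Rejection region: χ² < 32.357 or χ² > 71.420
Decision: reject H₀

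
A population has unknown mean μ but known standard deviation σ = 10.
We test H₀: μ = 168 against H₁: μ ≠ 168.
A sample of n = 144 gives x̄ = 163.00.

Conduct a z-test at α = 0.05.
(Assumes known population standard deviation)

Answer: z = -6.0002, reject H₀

Derivation:
Standard error: SE = σ/√n = 10/√144 = 0.8333
z-statistic: z = (x̄ - μ₀)/SE = (163.00 - 168)/0.8333 = -6.0002
Critical value: ±1.960
p-value < 0.0001
Decision: reject H₀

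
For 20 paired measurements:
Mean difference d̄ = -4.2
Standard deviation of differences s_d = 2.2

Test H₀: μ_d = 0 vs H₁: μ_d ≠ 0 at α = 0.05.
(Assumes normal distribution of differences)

Answer: t = -8.5383, reject H₀

Derivation:
df = n - 1 = 19
SE = s_d/√n = 2.2/√20 = 0.4919
t = d̄/SE = -4.2/0.4919 = -8.5383
Critical value: t_{0.025,19} = ±2.093
p-value < 0.0001
Decision: reject H₀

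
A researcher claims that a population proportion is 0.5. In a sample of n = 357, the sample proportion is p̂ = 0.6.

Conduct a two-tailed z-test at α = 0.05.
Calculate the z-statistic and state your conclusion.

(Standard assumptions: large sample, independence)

H₀: p = 0.5, H₁: p ≠ 0.5
Standard error: SE = √(p₀(1-p₀)/n) = √(0.5×0.5/357) = 0.026463
z-statistic: z = (p̂ - p₀)/SE = (0.6 - 0.5)/0.026463 = 3.7789
Critical value: z_0.025 = ±1.960
p-value = 0.0002
Decision: reject H₀ at α = 0.05

Answer: z = 3.7789, reject H₀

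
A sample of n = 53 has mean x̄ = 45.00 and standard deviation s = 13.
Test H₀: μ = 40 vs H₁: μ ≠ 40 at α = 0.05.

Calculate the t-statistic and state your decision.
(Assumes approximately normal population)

df = n - 1 = 52
SE = s/√n = 13/√53 = 1.7857
t = (x̄ - μ₀)/SE = (45.00 - 40)/1.7857 = 2.8000
Critical value: t_{0.025,52} = ±2.007
p-value ≈ 0.0072
Decision: reject H₀

Answer: t = 2.8000, reject H₀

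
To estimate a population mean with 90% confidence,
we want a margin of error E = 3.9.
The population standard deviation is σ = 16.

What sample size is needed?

Answer: n = 46

Derivation:
z_0.05 = 1.645
n = (z×σ/E)² = (1.645×16/3.9)²
n = 45.5452
Round up: n = 46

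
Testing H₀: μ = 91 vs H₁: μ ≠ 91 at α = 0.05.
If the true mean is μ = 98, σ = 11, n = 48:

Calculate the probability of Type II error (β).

Answer: β ≈ 0.0072

Derivation:
SE = σ/√n = 11/√48 = 1.5877
Critical values: μ₀ ± z_0.025×SE = 91 ± 1.960×1.5877
Acceptance region: (87.8881, 94.1119)
Under H₁ (μ = 98): z_high = (94.1119 - 98)/1.5877 = -2.4489, z_low = (87.8881 - 98)/1.5877 = -6.3689
β = P(not reject | H₁) = Φ(-2.4489) - Φ(-6.3689) ≈ 0.0072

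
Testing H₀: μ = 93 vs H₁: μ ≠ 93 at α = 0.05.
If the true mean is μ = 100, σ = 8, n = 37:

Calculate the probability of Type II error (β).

SE = σ/√n = 8/√37 = 1.3152
Critical values: μ₀ ± z_0.025×SE = 93 ± 1.960×1.3152
Acceptance region: (90.4222, 95.5778)
Under H₁ (μ = 100): z_high = (95.5778 - 100)/1.3152 = -3.3624, z_low = (90.4222 - 100)/1.3152 = -7.2824
β = P(not reject | H₁) = Φ(-3.3624) - Φ(-7.2824) ≈ 0.0004

Answer: β ≈ 0.0004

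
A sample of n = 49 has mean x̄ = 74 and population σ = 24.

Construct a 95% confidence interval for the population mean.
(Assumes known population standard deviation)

Confidence level: 95%, α = 0.05
z_0.025 = 1.960
SE = σ/√n = 24/√49 = 3.4286
Margin of error = 1.960 × 3.4286 = 6.7201
CI: x̄ ± margin = 74 ± 6.7201
CI: (67.2799, 80.7201)

Answer: (67.2799, 80.7201)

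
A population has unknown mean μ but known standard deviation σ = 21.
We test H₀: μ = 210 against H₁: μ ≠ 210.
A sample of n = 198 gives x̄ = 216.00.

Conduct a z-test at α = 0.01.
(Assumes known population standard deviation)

Answer: z = 4.0204, reject H₀

Derivation:
Standard error: SE = σ/√n = 21/√198 = 1.4924
z-statistic: z = (x̄ - μ₀)/SE = (216.00 - 210)/1.4924 = 4.0204
Critical value: ±2.576
p-value = 0.0001
Decision: reject H₀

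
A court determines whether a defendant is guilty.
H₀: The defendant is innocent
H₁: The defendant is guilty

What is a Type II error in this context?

Type I error (α): Rejecting H₀ when H₀ is true
Type II error (β): Failing to reject H₀ when H₁ is true

Answer: Acquitting a guilty person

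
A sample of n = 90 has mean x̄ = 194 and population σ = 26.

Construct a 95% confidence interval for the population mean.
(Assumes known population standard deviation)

Confidence level: 95%, α = 0.05
z_0.025 = 1.960
SE = σ/√n = 26/√90 = 2.7406
Margin of error = 1.960 × 2.7406 = 5.3716
CI: x̄ ± margin = 194 ± 5.3716
CI: (188.6284, 199.3716)

Answer: (188.6284, 199.3716)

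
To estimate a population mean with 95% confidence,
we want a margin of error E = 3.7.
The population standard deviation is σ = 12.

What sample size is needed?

Answer: n = 41

Derivation:
z_0.025 = 1.960
n = (z×σ/E)² = (1.960×12/3.7)²
n = 40.4084
Round up: n = 41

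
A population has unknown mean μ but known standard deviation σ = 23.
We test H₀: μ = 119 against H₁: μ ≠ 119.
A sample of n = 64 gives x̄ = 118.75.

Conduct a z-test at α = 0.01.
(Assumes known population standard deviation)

Answer: z = -0.0870, fail to reject H₀

Derivation:
Standard error: SE = σ/√n = 23/√64 = 2.8750
z-statistic: z = (x̄ - μ₀)/SE = (118.75 - 119)/2.8750 = -0.0870
Critical value: ±2.576
p-value = 0.9307
Decision: fail to reject H₀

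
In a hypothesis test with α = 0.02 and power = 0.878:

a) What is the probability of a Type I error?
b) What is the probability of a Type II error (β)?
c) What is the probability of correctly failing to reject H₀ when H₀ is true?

Answer: a) 0.02, b) 0.122, c) 0.98

Derivation:
a) Type I error probability = α = 0.02
b) Power = P(reject H₀ | H₁ true) = 1 - β = 0.878, so Type II error probability = β = 1 - Power = 0.122
c) P(fail to reject H₀ | H₀ true) = 1 - α = 0.98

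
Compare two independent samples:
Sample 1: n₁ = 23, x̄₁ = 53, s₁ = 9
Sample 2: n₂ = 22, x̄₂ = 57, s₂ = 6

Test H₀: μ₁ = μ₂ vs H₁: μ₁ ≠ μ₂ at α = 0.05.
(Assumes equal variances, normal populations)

Pooled variance: s²_p = [22×9² + 21×6²]/(43) = 59.0233
s_p = 7.6827
SE = s_p×√(1/n₁ + 1/n₂) = 7.6827×√(1/23 + 1/22) = 2.2911
t = (x̄₁ - x̄₂)/SE = (53 - 57)/2.2911 = -1.7459
df = 43, t-critical = ±2.017
Decision: fail to reject H₀

Answer: t = -1.7459, fail to reject H₀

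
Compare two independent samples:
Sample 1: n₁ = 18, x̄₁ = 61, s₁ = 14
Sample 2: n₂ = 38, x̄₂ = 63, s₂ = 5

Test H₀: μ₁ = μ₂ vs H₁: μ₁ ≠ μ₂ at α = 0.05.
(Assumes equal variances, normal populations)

Pooled variance: s²_p = [17×14² + 37×5²]/(54) = 78.8333
s_p = 8.8788
SE = s_p×√(1/n₁ + 1/n₂) = 8.8788×√(1/18 + 1/38) = 2.5405
t = (x̄₁ - x̄₂)/SE = (61 - 63)/2.5405 = -0.7872
df = 54, t-critical = ±2.005
Decision: fail to reject H₀

Answer: t = -0.7872, fail to reject H₀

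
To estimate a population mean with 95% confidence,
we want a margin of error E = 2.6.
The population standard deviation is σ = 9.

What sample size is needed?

Answer: n = 47

Derivation:
z_0.025 = 1.960
n = (z×σ/E)² = (1.960×9/2.6)²
n = 46.0310
Round up: n = 47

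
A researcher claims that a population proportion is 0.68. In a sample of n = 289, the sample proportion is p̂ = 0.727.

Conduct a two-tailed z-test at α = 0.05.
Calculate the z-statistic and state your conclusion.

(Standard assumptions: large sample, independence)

Answer: z = 1.7128, fail to reject H₀

Derivation:
H₀: p = 0.68, H₁: p ≠ 0.68
Standard error: SE = √(p₀(1-p₀)/n) = √(0.68×0.32/289) = 0.027440
z-statistic: z = (p̂ - p₀)/SE = (0.727 - 0.68)/0.027440 = 1.7128
Critical value: z_0.025 = ±1.960
p-value = 0.0867
Decision: fail to reject H₀ at α = 0.05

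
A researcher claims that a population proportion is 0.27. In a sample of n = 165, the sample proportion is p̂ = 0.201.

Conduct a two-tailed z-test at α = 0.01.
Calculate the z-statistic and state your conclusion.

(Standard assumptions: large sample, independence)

H₀: p = 0.27, H₁: p ≠ 0.27
Standard error: SE = √(p₀(1-p₀)/n) = √(0.27×0.73/165) = 0.034562
z-statistic: z = (p̂ - p₀)/SE = (0.201 - 0.27)/0.034562 = -1.9964
Critical value: z_0.005 = ±2.576
p-value = 0.0459
Decision: fail to reject H₀ at α = 0.01

Answer: z = -1.9964, fail to reject H₀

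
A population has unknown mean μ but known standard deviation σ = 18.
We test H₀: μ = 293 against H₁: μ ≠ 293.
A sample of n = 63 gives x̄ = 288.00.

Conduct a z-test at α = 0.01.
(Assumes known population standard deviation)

Standard error: SE = σ/√n = 18/√63 = 2.2678
z-statistic: z = (x̄ - μ₀)/SE = (288.00 - 293)/2.2678 = -2.2048
Critical value: ±2.576
p-value = 0.0275
Decision: fail to reject H₀

Answer: z = -2.2048, fail to reject H₀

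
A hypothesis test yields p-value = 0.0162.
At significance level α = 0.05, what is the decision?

Compare p-value to α:
0.0162 < 0.05
Decision: reject H₀

Answer: reject H₀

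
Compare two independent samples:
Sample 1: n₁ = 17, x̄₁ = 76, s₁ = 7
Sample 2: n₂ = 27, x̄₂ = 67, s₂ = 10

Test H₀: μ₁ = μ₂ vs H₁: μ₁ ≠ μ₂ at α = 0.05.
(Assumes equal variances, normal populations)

Pooled variance: s²_p = [16×7² + 26×10²]/(42) = 80.5714
s_p = 8.9762
SE = s_p×√(1/n₁ + 1/n₂) = 8.9762×√(1/17 + 1/27) = 2.7792
t = (x̄₁ - x̄₂)/SE = (76 - 67)/2.7792 = 3.2383
df = 42, t-critical = ±2.018
Decision: reject H₀

Answer: t = 3.2383, reject H₀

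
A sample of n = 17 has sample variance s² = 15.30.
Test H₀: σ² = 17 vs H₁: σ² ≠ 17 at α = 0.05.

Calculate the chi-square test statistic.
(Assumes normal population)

Answer: χ² = 14.4000, fail to reject H₀

Derivation:
df = n - 1 = 16
χ² = (n-1)s²/σ₀² = 16×15.30/17 = 14.4000
Critical values: χ²_{0.975,16} = 6.908, χ²_{0.025,16} = 28.845
Rejection region: χ² < 6.908 or χ² > 28.845
Decision: fail to reject H₀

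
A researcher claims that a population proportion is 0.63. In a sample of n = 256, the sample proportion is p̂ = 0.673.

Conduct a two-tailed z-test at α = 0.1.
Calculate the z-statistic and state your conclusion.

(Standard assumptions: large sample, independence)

Answer: z = 1.4250, fail to reject H₀

Derivation:
H₀: p = 0.63, H₁: p ≠ 0.63
Standard error: SE = √(p₀(1-p₀)/n) = √(0.63×0.37/256) = 0.030175
z-statistic: z = (p̂ - p₀)/SE = (0.673 - 0.63)/0.030175 = 1.4250
Critical value: z_0.05 = ±1.645
p-value = 0.1542
Decision: fail to reject H₀ at α = 0.1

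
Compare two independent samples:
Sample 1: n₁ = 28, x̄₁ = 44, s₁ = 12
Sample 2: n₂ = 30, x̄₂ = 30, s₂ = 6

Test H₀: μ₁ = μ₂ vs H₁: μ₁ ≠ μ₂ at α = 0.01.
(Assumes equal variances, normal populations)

Answer: t = 5.6772, reject H₀

Derivation:
Pooled variance: s²_p = [27×12² + 29×6²]/(56) = 88.0714
s_p = 9.3846
SE = s_p×√(1/n₁ + 1/n₂) = 9.3846×√(1/28 + 1/30) = 2.4660
t = (x̄₁ - x̄₂)/SE = (44 - 30)/2.4660 = 5.6772
df = 56, t-critical = ±2.667
Decision: reject H₀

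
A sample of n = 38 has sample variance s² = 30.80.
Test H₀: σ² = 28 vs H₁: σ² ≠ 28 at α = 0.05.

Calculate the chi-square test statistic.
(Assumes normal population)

Answer: χ² = 40.7000, fail to reject H₀

Derivation:
df = n - 1 = 37
χ² = (n-1)s²/σ₀² = 37×30.80/28 = 40.7000
Critical values: χ²_{0.975,37} = 22.106, χ²_{0.025,37} = 55.668
Rejection region: χ² < 22.106 or χ² > 55.668
Decision: fail to reject H₀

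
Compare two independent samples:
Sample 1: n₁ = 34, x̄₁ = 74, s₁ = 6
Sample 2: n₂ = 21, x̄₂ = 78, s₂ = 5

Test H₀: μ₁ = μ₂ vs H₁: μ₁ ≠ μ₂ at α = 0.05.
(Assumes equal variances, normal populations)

Answer: t = -2.5538, reject H₀

Derivation:
Pooled variance: s²_p = [33×6² + 20×5²]/(53) = 31.8491
s_p = 5.6435
SE = s_p×√(1/n₁ + 1/n₂) = 5.6435×√(1/34 + 1/21) = 1.5663
t = (x̄₁ - x̄₂)/SE = (74 - 78)/1.5663 = -2.5538
df = 53, t-critical = ±2.006
Decision: reject H₀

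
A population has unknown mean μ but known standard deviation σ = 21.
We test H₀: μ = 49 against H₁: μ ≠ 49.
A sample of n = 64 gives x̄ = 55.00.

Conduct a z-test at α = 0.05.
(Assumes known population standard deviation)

Standard error: SE = σ/√n = 21/√64 = 2.6250
z-statistic: z = (x̄ - μ₀)/SE = (55.00 - 49)/2.6250 = 2.2857
Critical value: ±1.960
p-value = 0.0223
Decision: reject H₀

Answer: z = 2.2857, reject H₀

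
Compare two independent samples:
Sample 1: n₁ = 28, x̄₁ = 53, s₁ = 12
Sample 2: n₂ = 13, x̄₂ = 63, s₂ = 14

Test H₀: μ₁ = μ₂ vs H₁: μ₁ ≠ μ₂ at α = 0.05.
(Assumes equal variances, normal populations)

Pooled variance: s²_p = [27×12² + 12×14²]/(39) = 160.0000
s_p = 12.6491
SE = s_p×√(1/n₁ + 1/n₂) = 12.6491×√(1/28 + 1/13) = 4.2452
t = (x̄₁ - x̄₂)/SE = (53 - 63)/4.2452 = -2.3556
df = 39, t-critical = ±2.023
Decision: reject H₀

Answer: t = -2.3556, reject H₀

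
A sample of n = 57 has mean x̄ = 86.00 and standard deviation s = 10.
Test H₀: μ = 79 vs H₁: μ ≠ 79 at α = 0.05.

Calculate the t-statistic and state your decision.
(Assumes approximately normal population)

df = n - 1 = 56
SE = s/√n = 10/√57 = 1.3245
t = (x̄ - μ₀)/SE = (86.00 - 79)/1.3245 = 5.2850
Critical value: t_{0.025,56} = ±2.003
p-value < 0.0001
Decision: reject H₀

Answer: t = 5.2850, reject H₀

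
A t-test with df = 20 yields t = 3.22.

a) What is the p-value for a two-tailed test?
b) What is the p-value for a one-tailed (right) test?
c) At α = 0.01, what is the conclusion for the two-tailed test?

Using t-distribution with df = 20:
a) Two-tailed: p = 2×P(T > 3.22) = 0.0043
b) One-tailed: p = P(T > 3.22) = 0.0021
c) 0.0043 < 0.01, reject H₀

Answer: a) 0.0043, b) 0.0021, c) reject H₀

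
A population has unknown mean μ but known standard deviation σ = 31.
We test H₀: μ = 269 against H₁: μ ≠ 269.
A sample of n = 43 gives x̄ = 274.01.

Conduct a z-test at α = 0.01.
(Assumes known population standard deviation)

Answer: z = 1.0598, fail to reject H₀

Derivation:
Standard error: SE = σ/√n = 31/√43 = 4.7275
z-statistic: z = (x̄ - μ₀)/SE = (274.01 - 269)/4.7275 = 1.0598
Critical value: ±2.576
p-value = 0.2892
Decision: fail to reject H₀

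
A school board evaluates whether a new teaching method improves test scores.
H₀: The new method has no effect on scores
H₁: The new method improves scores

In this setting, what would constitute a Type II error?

Answer: Failing to adopt an effective teaching method

Derivation:
Type I error: rejecting H₀ when it is actually true (false positive).
Type II error: failing to reject H₀ when H₁ is actually true (false negative).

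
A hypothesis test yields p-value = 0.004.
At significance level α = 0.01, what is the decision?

Compare p-value to α:
0.004 < 0.01
Decision: reject H₀

Answer: reject H₀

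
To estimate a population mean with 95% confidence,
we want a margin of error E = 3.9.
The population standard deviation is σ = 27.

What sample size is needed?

z_0.025 = 1.960
n = (z×σ/E)² = (1.960×27/3.9)²
n = 184.1240
Round up: n = 185

Answer: n = 185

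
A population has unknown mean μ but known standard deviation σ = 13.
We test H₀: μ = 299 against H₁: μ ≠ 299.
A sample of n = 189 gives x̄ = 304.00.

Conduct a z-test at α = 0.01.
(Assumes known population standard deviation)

Answer: z = 5.2876, reject H₀

Derivation:
Standard error: SE = σ/√n = 13/√189 = 0.9456
z-statistic: z = (x̄ - μ₀)/SE = (304.00 - 299)/0.9456 = 5.2876
Critical value: ±2.576
p-value < 0.0001
Decision: reject H₀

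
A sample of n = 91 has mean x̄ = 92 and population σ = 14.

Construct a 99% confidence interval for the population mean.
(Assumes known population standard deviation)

Confidence level: 99%, α = 0.01
z_0.005 = 2.576
SE = σ/√n = 14/√91 = 1.4676
Margin of error = 2.576 × 1.4676 = 3.7805
CI: x̄ ± margin = 92 ± 3.7805
CI: (88.2195, 95.7805)

Answer: (88.2195, 95.7805)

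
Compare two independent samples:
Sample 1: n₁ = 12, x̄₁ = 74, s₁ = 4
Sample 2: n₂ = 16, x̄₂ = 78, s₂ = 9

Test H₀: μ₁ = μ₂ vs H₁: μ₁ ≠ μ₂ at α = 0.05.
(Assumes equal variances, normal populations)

Pooled variance: s²_p = [11×4² + 15×9²]/(26) = 53.5000
s_p = 7.3144
SE = s_p×√(1/n₁ + 1/n₂) = 7.3144×√(1/12 + 1/16) = 2.7932
t = (x̄₁ - x̄₂)/SE = (74 - 78)/2.7932 = -1.4320
df = 26, t-critical = ±2.056
Decision: fail to reject H₀

Answer: t = -1.4320, fail to reject H₀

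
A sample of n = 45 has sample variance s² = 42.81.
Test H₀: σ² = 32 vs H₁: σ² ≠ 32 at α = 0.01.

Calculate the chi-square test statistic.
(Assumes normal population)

Answer: χ² = 58.8638, fail to reject H₀

Derivation:
df = n - 1 = 44
χ² = (n-1)s²/σ₀² = 44×42.81/32 = 58.8638
Critical values: χ²_{0.995,44} = 23.584, χ²_{0.005,44} = 71.893
Rejection region: χ² < 23.584 or χ² > 71.893
Decision: fail to reject H₀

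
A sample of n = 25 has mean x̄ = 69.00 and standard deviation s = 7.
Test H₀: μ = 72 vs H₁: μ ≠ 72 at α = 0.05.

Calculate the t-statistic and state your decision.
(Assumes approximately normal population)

Answer: t = -2.1429, reject H₀

Derivation:
df = n - 1 = 24
SE = s/√n = 7/√25 = 1.4000
t = (x̄ - μ₀)/SE = (69.00 - 72)/1.4000 = -2.1429
Critical value: t_{0.025,24} = ±2.064
p-value ≈ 0.0425
Decision: reject H₀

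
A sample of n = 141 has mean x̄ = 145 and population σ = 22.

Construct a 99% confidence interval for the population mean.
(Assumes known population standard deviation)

Confidence level: 99%, α = 0.01
z_0.005 = 2.576
SE = σ/√n = 22/√141 = 1.8527
Margin of error = 2.576 × 1.8527 = 4.7726
CI: x̄ ± margin = 145 ± 4.7726
CI: (140.2274, 149.7726)

Answer: (140.2274, 149.7726)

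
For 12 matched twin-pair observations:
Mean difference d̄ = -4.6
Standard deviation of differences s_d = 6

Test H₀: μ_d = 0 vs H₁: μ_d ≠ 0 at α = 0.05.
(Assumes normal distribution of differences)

df = n - 1 = 11
SE = s_d/√n = 6/√12 = 1.7321
t = d̄/SE = -4.6/1.7321 = -2.6557
Critical value: t_{0.025,11} = ±2.201
p-value ≈ 0.0224
Decision: reject H₀

Answer: t = -2.6557, reject H₀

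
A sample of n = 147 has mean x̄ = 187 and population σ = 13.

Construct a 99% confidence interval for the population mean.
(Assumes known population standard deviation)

Confidence level: 99%, α = 0.01
z_0.005 = 2.576
SE = σ/√n = 13/√147 = 1.0722
Margin of error = 2.576 × 1.0722 = 2.7620
CI: x̄ ± margin = 187 ± 2.7620
CI: (184.2380, 189.7620)

Answer: (184.2380, 189.7620)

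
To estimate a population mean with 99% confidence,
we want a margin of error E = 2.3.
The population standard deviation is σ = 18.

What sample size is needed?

Answer: n = 407

Derivation:
z_0.005 = 2.576
n = (z×σ/E)² = (2.576×18/2.3)²
n = 406.4256
Round up: n = 407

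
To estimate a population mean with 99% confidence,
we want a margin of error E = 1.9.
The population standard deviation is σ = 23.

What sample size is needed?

Answer: n = 973

Derivation:
z_0.005 = 2.576
n = (z×σ/E)² = (2.576×23/1.9)²
n = 972.3893
Round up: n = 973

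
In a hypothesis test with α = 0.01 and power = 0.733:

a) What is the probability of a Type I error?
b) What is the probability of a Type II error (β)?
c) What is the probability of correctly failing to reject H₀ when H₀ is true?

a) Type I error probability = α = 0.01
b) Power = P(reject H₀ | H₁ true) = 1 - β = 0.733, so Type II error probability = β = 1 - Power = 0.267
c) P(fail to reject H₀ | H₀ true) = 1 - α = 0.99

Answer: a) 0.01, b) 0.267, c) 0.99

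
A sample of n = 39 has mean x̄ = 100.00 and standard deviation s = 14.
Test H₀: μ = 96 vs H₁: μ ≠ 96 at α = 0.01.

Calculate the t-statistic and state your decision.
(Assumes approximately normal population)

Answer: t = 1.7843, fail to reject H₀

Derivation:
df = n - 1 = 38
SE = s/√n = 14/√39 = 2.2418
t = (x̄ - μ₀)/SE = (100.00 - 96)/2.2418 = 1.7843
Critical value: t_{0.005,38} = ±2.712
p-value ≈ 0.0824
Decision: fail to reject H₀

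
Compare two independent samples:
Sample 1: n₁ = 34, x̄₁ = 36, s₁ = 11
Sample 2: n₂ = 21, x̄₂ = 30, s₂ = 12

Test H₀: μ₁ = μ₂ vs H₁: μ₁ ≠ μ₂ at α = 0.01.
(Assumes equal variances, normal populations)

Pooled variance: s²_p = [33×11² + 20×12²]/(53) = 129.6792
s_p = 11.3877
SE = s_p×√(1/n₁ + 1/n₂) = 11.3877×√(1/34 + 1/21) = 3.1606
t = (x̄₁ - x̄₂)/SE = (36 - 30)/3.1606 = 1.8984
df = 53, t-critical = ±2.672
Decision: fail to reject H₀

Answer: t = 1.8984, fail to reject H₀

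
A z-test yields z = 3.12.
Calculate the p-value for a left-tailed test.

Answer: p-value ≈ 0.9991

Derivation:
For z = 3.12:
p = P(Z < 3.12) = Φ(3.12) = 0.9991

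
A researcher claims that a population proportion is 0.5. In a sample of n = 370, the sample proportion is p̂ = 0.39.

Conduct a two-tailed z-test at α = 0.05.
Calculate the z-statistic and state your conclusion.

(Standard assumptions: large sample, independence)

H₀: p = 0.5, H₁: p ≠ 0.5
Standard error: SE = √(p₀(1-p₀)/n) = √(0.5×0.5/370) = 0.025994
z-statistic: z = (p̂ - p₀)/SE = (0.39 - 0.5)/0.025994 = -4.2317
Critical value: z_0.025 = ±1.960
p-value < 0.0001
Decision: reject H₀ at α = 0.05

Answer: z = -4.2317, reject H₀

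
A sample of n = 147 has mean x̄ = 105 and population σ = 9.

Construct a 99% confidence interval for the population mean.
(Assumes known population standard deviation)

Answer: (103.0878, 106.9122)

Derivation:
Confidence level: 99%, α = 0.01
z_0.005 = 2.576
SE = σ/√n = 9/√147 = 0.7423
Margin of error = 2.576 × 0.7423 = 1.9122
CI: x̄ ± margin = 105 ± 1.9122
CI: (103.0878, 106.9122)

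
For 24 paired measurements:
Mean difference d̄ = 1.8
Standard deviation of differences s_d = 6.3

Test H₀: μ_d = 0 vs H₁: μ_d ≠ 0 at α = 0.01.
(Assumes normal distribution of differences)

df = n - 1 = 23
SE = s_d/√n = 6.3/√24 = 1.2860
t = d̄/SE = 1.8/1.2860 = 1.3997
Critical value: t_{0.005,23} = ±2.807
p-value ≈ 0.1749
Decision: fail to reject H₀

Answer: t = 1.3997, fail to reject H₀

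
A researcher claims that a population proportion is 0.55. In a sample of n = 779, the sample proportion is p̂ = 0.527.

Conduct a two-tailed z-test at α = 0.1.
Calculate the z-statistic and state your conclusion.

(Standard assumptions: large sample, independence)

Answer: z = -1.2903, fail to reject H₀

Derivation:
H₀: p = 0.55, H₁: p ≠ 0.55
Standard error: SE = √(p₀(1-p₀)/n) = √(0.55×0.45/779) = 0.017825
z-statistic: z = (p̂ - p₀)/SE = (0.527 - 0.55)/0.017825 = -1.2903
Critical value: z_0.05 = ±1.645
p-value = 0.1969
Decision: fail to reject H₀ at α = 0.1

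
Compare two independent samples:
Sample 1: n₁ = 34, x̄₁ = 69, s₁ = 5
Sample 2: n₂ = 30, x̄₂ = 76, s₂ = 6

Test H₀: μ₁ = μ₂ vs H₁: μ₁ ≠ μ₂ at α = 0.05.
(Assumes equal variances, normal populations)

Pooled variance: s²_p = [33×5² + 29×6²]/(62) = 30.1452
s_p = 5.4905
SE = s_p×√(1/n₁ + 1/n₂) = 5.4905×√(1/34 + 1/30) = 1.3753
t = (x̄₁ - x̄₂)/SE = (69 - 76)/1.3753 = -5.0898
df = 62, t-critical = ±1.999
Decision: reject H₀

Answer: t = -5.0898, reject H₀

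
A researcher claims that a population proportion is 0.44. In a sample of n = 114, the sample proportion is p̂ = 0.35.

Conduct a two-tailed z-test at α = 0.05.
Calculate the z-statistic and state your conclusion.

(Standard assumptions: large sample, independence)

Answer: z = -1.9359, fail to reject H₀

Derivation:
H₀: p = 0.44, H₁: p ≠ 0.44
Standard error: SE = √(p₀(1-p₀)/n) = √(0.44×0.56/114) = 0.046491
z-statistic: z = (p̂ - p₀)/SE = (0.35 - 0.44)/0.046491 = -1.9359
Critical value: z_0.025 = ±1.960
p-value = 0.0529
Decision: fail to reject H₀ at α = 0.05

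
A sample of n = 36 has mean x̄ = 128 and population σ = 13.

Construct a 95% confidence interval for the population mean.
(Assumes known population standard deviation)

Confidence level: 95%, α = 0.05
z_0.025 = 1.960
SE = σ/√n = 13/√36 = 2.1667
Margin of error = 1.960 × 2.1667 = 4.2467
CI: x̄ ± margin = 128 ± 4.2467
CI: (123.7533, 132.2467)

Answer: (123.7533, 132.2467)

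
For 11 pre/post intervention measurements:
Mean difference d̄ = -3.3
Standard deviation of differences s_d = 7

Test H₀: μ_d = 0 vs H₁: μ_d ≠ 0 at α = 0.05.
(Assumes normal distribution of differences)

df = n - 1 = 10
SE = s_d/√n = 7/√11 = 2.1106
t = d̄/SE = -3.3/2.1106 = -1.5635
Critical value: t_{0.025,10} = ±2.228
p-value ≈ 0.1490
Decision: fail to reject H₀

Answer: t = -1.5635, fail to reject H₀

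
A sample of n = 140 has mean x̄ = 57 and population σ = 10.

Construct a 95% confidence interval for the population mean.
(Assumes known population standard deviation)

Confidence level: 95%, α = 0.05
z_0.025 = 1.960
SE = σ/√n = 10/√140 = 0.8452
Margin of error = 1.960 × 0.8452 = 1.6566
CI: x̄ ± margin = 57 ± 1.6566
CI: (55.3434, 58.6566)

Answer: (55.3434, 58.6566)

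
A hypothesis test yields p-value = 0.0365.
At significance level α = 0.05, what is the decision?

Compare p-value to α:
0.0365 < 0.05
Decision: reject H₀

Answer: reject H₀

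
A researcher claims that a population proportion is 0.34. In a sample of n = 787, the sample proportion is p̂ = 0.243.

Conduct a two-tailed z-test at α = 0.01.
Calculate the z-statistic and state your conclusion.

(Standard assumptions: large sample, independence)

Answer: z = -5.7444, reject H₀

Derivation:
H₀: p = 0.34, H₁: p ≠ 0.34
Standard error: SE = √(p₀(1-p₀)/n) = √(0.34×0.66/787) = 0.016886
z-statistic: z = (p̂ - p₀)/SE = (0.243 - 0.34)/0.016886 = -5.7444
Critical value: z_0.005 = ±2.576
p-value < 0.0001
Decision: reject H₀ at α = 0.01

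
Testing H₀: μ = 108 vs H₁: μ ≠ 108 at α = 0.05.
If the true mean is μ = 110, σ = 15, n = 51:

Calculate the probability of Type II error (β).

Answer: β ≈ 0.8414

Derivation:
SE = σ/√n = 15/√51 = 2.1004
Critical values: μ₀ ± z_0.025×SE = 108 ± 1.960×2.1004
Acceptance region: (103.8832, 112.1168)
Under H₁ (μ = 110): z_high = (112.1168 - 110)/2.1004 = 1.0078, z_low = (103.8832 - 110)/2.1004 = -2.9122
β = P(not reject | H₁) = Φ(1.0078) - Φ(-2.9122) ≈ 0.8414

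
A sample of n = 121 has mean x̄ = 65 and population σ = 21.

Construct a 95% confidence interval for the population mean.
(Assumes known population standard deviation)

Answer: (61.2582, 68.7418)

Derivation:
Confidence level: 95%, α = 0.05
z_0.025 = 1.960
SE = σ/√n = 21/√121 = 1.9091
Margin of error = 1.960 × 1.9091 = 3.7418
CI: x̄ ± margin = 65 ± 3.7418
CI: (61.2582, 68.7418)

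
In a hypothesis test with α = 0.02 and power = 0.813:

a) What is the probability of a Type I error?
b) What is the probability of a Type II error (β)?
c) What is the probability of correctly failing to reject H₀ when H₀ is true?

a) Type I error probability = α = 0.02
b) Power = P(reject H₀ | H₁ true) = 1 - β = 0.813, so Type II error probability = β = 1 - Power = 0.187
c) P(fail to reject H₀ | H₀ true) = 1 - α = 0.98

Answer: a) 0.02, b) 0.187, c) 0.98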